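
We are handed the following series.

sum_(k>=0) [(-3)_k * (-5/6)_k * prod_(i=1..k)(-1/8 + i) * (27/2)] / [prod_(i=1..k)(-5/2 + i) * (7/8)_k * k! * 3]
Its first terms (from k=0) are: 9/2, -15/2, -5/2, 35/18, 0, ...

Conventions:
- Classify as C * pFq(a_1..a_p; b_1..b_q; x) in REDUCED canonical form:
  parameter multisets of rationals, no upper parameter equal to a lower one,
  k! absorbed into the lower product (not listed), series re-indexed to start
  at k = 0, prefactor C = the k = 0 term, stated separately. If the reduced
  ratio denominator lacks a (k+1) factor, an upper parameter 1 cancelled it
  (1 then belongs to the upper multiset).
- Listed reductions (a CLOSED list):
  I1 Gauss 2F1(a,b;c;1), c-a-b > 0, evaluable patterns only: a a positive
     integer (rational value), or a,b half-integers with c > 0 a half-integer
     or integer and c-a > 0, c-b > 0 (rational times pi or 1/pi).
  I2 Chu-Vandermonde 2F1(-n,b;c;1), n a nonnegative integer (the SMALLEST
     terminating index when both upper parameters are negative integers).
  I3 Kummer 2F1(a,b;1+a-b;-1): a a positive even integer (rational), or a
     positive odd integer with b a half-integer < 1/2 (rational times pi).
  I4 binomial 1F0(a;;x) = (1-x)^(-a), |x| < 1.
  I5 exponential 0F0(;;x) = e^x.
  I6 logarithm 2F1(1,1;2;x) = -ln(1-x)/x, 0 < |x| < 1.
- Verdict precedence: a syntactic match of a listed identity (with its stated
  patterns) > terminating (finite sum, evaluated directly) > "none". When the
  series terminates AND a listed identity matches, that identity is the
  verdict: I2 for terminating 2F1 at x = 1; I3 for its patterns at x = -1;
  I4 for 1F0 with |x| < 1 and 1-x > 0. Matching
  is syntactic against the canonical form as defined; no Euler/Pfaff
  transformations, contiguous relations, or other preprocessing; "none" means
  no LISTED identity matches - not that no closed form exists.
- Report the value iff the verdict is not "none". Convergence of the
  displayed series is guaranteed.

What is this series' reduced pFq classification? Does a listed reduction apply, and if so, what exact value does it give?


Key step: t_0 being 9/2, the constant factors (C = 9/2, x = 1) combine into one prefactor.
Adjacent-term ratio: r(k) = 1 * (k-3) (k-5/6) / [(k-3/2) (k+1)] - rational; roots negated = parameters, x = 1, C = 9/2.

With C = 9/2: the canonical form is 2F1(-3, -5/6; -3/2; 1). Verdict at x = 1: the Chu-Vandermonde identity I2 matches (terminating 2F1 at x = 1 with n = 3, b = -5/6, c = -3/2). Sum: -32/9.


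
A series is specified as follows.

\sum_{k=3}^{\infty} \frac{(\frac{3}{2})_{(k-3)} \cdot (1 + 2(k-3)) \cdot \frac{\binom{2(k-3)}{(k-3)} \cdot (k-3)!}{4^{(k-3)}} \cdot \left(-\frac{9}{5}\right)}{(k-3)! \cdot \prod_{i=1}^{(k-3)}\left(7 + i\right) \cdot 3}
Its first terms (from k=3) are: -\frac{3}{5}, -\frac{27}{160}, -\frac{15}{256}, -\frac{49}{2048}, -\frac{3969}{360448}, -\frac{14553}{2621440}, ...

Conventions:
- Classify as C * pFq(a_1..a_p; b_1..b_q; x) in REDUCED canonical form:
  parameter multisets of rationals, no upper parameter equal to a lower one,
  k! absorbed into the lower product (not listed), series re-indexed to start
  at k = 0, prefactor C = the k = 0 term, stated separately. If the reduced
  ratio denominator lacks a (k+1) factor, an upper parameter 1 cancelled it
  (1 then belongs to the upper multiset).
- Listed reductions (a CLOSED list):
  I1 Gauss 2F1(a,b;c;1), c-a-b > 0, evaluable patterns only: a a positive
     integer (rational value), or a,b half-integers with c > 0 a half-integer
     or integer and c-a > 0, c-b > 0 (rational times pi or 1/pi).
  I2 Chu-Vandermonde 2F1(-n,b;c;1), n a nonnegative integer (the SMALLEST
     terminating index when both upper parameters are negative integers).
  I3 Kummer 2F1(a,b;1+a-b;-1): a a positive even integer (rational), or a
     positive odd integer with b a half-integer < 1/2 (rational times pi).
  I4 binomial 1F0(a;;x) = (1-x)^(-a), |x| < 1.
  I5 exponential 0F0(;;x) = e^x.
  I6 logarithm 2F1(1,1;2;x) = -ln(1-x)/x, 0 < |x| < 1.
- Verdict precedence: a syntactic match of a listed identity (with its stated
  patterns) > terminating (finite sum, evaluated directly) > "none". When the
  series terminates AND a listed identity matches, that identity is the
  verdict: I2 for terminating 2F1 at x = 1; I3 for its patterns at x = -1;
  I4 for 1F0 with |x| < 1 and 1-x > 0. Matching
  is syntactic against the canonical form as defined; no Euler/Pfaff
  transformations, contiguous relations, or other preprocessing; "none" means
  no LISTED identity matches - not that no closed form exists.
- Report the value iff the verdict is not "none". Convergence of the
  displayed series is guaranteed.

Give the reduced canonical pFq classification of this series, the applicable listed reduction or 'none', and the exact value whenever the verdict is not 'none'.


This is -\frac{3}{5} * 2F1(\frac{3}{2}, \frac{3}{2}; 8; 1) in reduced canonical form. Verdict (x = 1): Gauss (I1, half-integer pattern) applies (x = 1; upper {\frac{3}{2}, \frac{3}{2}} half-integers, c = 8 in the evaluable pattern). Value: \left(-\frac{524288}{190575}\right) / \pi.

Key step: with t_0 = -\frac{3}{5}, the (2k+1) factor (C = -3/5, x = 1) shifts (1/2)_k to (3/2)_k.
Term ratio: r(k) = 1 * (k+\frac{3}{2}) (k+\frac{3}{2}) / [(k+8) (k+1)] ; factor over Q: parameters, x = 1, and C = -\frac{3}{5}.


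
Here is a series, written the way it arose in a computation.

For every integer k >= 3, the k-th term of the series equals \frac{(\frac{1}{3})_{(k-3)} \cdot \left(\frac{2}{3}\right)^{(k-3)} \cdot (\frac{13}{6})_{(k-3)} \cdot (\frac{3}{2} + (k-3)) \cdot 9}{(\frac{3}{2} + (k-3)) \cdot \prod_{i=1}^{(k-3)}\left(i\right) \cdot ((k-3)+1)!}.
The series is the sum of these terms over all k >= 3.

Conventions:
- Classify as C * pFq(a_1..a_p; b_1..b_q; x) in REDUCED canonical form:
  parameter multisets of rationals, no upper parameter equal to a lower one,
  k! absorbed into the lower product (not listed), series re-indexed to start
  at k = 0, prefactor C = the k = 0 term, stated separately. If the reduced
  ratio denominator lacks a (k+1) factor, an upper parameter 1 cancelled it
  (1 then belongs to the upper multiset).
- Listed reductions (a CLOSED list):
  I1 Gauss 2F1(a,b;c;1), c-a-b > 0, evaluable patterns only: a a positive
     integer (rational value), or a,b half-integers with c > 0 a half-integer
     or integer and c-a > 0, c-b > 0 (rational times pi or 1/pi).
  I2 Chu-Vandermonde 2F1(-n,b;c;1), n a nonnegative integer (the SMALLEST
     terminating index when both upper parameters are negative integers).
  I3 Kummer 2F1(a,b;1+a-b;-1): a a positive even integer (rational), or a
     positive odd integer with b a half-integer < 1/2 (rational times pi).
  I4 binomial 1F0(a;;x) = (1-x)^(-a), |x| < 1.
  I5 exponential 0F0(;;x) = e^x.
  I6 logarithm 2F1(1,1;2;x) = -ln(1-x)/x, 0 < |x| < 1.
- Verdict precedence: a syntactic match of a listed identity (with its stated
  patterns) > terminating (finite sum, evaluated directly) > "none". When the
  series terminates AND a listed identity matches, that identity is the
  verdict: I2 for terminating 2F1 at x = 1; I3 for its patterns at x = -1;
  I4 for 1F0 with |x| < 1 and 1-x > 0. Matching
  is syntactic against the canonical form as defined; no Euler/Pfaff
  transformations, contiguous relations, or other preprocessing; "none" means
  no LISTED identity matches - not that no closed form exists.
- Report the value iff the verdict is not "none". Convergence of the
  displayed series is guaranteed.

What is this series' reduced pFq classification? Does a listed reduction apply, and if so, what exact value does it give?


The series (x = \frac{2}{3}) is 2F1: upper {\frac{1}{3}, \frac{13}{6}}, lower {2}, prefactor 9. Verdict: none. A 2F1 with upper {\frac{1}{3}, \frac{13}{6}} fits none of I1-I6 at x = \frac{2}{3}; the sum runs forever.

Key observation: from the first term 9: striking the common factor k + 3/2 reduces the term (C = 9).
Adjacent-term ratio: r(k) = \frac{2}{3} * (k+\frac{1}{3}) (k+\frac{13}{6}) / [(k+2) (k+1)] - rational; roots negated = parameters, x = \frac{2}{3}, C = 9.


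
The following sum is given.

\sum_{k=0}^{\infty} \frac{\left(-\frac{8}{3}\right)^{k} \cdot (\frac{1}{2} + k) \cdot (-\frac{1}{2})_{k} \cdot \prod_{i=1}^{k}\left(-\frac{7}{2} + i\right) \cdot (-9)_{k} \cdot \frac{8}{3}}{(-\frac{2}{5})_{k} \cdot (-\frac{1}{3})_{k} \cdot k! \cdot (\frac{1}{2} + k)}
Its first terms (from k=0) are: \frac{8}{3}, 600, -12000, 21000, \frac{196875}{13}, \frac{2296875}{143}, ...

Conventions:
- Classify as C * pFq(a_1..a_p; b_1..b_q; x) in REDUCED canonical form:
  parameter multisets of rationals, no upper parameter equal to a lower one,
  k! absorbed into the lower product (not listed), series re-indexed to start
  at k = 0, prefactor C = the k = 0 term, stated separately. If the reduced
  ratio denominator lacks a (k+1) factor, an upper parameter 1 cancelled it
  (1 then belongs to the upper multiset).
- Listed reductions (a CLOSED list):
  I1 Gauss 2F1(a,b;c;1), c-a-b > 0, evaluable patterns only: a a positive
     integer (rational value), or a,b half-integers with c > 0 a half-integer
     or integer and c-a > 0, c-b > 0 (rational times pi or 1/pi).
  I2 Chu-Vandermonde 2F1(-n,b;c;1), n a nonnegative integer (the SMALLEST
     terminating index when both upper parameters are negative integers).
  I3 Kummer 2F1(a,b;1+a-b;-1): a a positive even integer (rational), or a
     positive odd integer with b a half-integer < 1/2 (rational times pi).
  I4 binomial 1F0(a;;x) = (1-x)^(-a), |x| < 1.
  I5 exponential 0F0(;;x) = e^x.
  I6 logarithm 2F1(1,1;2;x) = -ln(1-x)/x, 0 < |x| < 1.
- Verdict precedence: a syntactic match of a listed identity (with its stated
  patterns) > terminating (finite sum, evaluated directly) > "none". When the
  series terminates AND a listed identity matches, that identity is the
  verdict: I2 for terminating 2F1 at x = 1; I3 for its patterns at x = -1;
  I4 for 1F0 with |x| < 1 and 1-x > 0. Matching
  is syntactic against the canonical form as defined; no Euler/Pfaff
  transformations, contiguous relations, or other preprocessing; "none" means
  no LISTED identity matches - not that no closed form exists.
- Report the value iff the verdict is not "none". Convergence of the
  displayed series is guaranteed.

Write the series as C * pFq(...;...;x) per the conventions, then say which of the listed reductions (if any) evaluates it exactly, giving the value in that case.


Reduced: x = -\frac{8}{3}, 3F2, upper = {-9, -\frac{5}{2}, -\frac{1}{2}}, lower = {-\frac{2}{5}, -\frac{1}{3}}, C = \frac{8}{3}. Verdict: terminating. (-9)_k vanishes past k = 9, leaving a 10-term sum, computed directly. Exact value: \frac{21026103176717}{293207772}.

Structural cue: t_0 = \frac{8}{3} here, and the factor k + 1/2 cancels (top and bottom), leaving C = 8/3, x = -8/3.
Step ratio: r(k) = -\frac{8}{3} * (k-9) (k-\frac{5}{2}) (k-\frac{1}{2}) / [(k-\frac{2}{5}) (k-\frac{1}{3}) (k+1)] - rational in k. x = -\frac{8}{3}; t_0 = \frac{8}{3}; negate the roots.


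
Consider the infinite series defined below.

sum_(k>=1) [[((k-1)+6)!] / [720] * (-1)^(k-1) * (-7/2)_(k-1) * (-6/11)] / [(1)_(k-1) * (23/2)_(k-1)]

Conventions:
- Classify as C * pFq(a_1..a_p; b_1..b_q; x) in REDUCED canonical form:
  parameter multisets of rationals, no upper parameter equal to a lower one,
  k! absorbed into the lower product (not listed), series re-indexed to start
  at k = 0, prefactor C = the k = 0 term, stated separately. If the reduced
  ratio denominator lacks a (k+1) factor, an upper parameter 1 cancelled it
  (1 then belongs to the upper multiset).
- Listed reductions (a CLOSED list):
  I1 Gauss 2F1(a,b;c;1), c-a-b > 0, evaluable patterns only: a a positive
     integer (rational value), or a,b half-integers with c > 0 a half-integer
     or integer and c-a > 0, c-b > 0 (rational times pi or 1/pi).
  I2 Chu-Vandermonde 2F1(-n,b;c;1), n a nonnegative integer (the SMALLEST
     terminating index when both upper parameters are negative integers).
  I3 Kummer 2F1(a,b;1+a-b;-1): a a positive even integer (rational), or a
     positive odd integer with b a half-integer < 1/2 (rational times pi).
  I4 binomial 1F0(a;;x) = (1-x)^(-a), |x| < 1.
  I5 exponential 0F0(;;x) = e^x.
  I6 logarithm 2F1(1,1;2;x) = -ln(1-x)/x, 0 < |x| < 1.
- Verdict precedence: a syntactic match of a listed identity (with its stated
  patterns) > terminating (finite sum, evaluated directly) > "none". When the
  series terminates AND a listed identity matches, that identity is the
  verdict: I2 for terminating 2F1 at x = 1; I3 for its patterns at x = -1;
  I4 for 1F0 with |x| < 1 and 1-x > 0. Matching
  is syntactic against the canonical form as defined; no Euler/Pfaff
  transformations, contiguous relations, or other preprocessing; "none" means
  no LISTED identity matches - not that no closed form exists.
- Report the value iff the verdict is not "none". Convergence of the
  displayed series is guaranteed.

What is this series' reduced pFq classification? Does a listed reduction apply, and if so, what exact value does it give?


First insight: x = (-1) and the factorial ratio (prefactor -6/11) (k+a-1)!/(a-1)! is a rising factorial (a)_k.
Term ratio: r(k) = (-1) * (k-7/2) (k+7) / [(k+23/2) (k+1)] - rational in k. x = (-1); t_0 = -6/11; negate the roots.

With C = -6/11: the canonical form is 2F1(-7/2, 7; 23/2; -1). Verdict: the Kummer evaluation I3 matches (x = -1; c = 23/2 equals 1+a-b for upper {-7/2, 7}: listed pattern). Its exact value is (-3968055/4194304) * pi.


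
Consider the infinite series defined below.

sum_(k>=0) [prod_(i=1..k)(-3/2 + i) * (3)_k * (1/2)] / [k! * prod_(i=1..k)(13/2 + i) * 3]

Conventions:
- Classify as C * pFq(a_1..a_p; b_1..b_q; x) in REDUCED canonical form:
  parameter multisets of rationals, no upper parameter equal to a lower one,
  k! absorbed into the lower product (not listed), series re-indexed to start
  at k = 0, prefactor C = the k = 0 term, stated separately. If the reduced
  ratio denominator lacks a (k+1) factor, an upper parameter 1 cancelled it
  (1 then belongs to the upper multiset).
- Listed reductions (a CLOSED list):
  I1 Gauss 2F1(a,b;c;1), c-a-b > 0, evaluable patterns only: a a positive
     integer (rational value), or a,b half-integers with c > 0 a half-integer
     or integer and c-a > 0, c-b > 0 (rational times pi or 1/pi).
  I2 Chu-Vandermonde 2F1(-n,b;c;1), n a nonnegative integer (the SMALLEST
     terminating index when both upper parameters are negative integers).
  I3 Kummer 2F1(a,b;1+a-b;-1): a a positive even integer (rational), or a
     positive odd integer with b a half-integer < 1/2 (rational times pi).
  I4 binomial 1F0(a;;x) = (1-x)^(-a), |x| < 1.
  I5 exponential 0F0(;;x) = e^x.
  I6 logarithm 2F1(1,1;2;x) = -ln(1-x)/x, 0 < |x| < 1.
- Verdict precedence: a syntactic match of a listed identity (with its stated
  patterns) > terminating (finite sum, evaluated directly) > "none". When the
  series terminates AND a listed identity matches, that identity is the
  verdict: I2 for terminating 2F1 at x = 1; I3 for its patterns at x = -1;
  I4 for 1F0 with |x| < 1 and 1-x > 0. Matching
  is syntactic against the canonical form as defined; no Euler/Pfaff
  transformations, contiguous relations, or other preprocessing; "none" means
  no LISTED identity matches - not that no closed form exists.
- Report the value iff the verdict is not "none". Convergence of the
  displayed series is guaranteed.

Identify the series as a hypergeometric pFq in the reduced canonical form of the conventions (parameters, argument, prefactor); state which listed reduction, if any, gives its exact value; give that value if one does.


Reduced: x = 1, 2F1, upper = {-1/2, 3}, lower = {15/2}, C = 1/6. Verdict: the Gauss summation I1 fires (x = 1: the Gamma ratio telescopes since c-a-b = 5 > 0 and a = 3 in Z>0). Value: 143/1120.

Key step: with t_0 = 1/6, the running product (C = 1/6, x = 1) telescopes to a rising factorial.
Adjacent-term ratio: r(k) = 1 * (k-1/2) (k+3) / [(k+15/2) (k+1)] - poly over poly, x = 1 from leading terms; C = 1/6 at k = 0.


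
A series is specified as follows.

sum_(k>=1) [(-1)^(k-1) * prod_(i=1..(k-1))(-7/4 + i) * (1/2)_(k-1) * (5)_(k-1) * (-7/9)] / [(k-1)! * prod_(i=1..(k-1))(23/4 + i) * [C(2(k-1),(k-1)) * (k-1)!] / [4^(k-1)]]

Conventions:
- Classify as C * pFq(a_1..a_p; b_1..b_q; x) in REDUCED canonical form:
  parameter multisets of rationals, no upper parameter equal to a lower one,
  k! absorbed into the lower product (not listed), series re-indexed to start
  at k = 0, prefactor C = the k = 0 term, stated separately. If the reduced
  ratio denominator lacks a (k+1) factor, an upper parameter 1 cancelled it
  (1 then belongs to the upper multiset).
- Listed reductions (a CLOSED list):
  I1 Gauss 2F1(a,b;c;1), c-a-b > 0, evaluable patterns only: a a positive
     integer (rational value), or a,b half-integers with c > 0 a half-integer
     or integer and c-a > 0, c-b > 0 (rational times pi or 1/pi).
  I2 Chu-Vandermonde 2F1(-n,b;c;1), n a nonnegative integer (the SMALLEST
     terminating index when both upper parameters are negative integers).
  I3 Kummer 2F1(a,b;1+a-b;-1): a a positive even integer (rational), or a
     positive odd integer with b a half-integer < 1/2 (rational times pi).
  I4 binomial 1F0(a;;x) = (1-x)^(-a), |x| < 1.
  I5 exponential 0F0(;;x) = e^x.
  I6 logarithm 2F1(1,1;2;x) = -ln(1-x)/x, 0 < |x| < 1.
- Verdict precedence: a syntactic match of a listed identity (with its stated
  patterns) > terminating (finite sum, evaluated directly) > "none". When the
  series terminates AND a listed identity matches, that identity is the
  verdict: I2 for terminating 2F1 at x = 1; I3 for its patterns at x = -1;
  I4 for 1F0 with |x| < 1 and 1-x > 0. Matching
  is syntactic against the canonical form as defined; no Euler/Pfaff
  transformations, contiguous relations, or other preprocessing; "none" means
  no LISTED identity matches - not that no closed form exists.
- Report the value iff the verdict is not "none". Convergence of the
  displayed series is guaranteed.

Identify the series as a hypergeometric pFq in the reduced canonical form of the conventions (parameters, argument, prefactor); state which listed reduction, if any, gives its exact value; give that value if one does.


This is -7/9 * 2F1(-3/4, 5; 27/4; -1) in reduced canonical form. Verdict: none (x = -1): each listed identity misses the multisets {-3/4, 5} ; {27/4}.

The tell: t_0 = -7/9 here, and the parameter 1/2 appears in both the upper and lower lists and cancels.
Ratio: r(k) = (-1) * (k-3/4) (k+5) / [(k+27/4) (k+1)] - poly over poly, x = (-1) from leading terms; C = -7/9 at k = 0.


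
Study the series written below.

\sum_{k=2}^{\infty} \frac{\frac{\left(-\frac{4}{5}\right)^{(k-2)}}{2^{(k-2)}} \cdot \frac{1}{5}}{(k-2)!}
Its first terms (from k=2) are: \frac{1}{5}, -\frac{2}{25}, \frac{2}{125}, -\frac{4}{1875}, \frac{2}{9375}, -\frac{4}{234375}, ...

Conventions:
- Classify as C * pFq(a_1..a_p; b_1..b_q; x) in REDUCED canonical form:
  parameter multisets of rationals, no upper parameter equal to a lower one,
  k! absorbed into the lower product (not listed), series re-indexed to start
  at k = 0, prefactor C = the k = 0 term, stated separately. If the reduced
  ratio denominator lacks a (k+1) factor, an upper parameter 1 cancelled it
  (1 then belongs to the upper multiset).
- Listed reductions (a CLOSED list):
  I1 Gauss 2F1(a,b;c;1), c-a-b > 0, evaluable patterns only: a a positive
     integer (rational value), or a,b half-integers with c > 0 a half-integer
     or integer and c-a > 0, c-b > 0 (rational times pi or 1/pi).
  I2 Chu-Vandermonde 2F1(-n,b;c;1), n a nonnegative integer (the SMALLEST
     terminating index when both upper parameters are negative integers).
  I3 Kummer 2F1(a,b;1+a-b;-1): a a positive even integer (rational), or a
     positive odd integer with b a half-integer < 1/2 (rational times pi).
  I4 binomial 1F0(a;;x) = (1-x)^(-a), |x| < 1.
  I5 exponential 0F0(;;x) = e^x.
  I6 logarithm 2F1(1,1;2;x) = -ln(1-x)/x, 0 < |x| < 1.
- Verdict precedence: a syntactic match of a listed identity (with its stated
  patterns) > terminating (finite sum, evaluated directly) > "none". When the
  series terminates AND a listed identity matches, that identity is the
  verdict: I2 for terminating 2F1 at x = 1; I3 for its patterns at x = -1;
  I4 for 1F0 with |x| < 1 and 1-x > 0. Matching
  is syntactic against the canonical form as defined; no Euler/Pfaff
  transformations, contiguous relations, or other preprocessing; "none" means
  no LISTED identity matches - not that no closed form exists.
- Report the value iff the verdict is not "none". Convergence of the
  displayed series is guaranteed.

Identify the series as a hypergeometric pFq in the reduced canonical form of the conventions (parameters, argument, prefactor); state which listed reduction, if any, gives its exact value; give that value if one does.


Canonical form: C = \frac{1}{5} times 0F0 with upper {-}, lower {-}, x = -\frac{2}{5}. Verdict: the exponential series (I5) fires (the 0F0 exponential series at x = -\frac{2}{5}). Exact value: \frac{1}{5} \cdot e^{-\frac{2}{5}}.

Key step: t_0 being \frac{1}{5}, the two k-th powers (C = 1/5, x = -2/5) combine into one argument.
Term ratio: r(k) = -\frac{2}{5} * 1 / [(k+1)] - rational in k, leading ratio -\frac{2}{5}; with t_0 = \frac{1}{5}, classification follows.


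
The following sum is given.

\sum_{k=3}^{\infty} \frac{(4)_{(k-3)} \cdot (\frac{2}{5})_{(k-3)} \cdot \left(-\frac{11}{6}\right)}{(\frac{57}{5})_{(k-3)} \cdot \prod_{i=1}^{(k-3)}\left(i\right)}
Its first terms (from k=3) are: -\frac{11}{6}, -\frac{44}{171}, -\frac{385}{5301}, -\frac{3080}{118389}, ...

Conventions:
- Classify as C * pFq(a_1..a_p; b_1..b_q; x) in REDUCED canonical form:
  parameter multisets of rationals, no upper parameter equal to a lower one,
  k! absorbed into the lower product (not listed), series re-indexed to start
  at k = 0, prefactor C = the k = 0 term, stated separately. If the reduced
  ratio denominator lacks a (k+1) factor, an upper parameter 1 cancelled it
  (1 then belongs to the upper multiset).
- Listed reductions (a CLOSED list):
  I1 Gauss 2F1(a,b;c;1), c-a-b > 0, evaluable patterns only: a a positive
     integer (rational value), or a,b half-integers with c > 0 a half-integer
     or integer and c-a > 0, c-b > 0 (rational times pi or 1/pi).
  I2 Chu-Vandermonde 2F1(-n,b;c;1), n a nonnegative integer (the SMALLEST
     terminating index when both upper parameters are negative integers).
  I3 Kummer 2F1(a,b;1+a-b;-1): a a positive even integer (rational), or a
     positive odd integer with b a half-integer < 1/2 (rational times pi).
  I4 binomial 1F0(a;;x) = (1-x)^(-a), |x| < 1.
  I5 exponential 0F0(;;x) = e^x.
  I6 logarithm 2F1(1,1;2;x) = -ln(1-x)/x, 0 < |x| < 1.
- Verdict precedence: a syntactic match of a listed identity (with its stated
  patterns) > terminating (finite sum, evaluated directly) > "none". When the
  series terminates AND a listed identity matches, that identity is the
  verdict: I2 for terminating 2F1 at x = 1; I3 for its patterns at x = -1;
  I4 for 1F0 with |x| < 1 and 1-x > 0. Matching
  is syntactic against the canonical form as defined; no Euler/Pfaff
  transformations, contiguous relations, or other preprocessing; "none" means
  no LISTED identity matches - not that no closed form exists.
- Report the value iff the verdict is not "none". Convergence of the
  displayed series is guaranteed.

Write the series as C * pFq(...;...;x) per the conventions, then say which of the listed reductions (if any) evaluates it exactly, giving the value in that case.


Classification (C = -\frac{11}{6}): 2F1 with upper {\frac{2}{5}, 4}, lower {\frac{57}{5}}, argument x = 1. Verdict (x = 1): the Gauss summation I1 applies (x = 1: the Gamma ratio telescopes since c-a-b = 7 > 0 and a = 4 in Z>0). Hence: -\frac{248677}{112500}.

Key step: with t_0 = -\frac{11}{6}, the product of the first k integers (C = -11/6, x = 1) is k!.
Consecutive-term ratio: r(k) = 1 * (k+\frac{2}{5}) (k+4) / [(k+\frac{57}{5}) (k+1)] - rational in k. x = 1; t_0 = -\frac{11}{6}; negate the roots.


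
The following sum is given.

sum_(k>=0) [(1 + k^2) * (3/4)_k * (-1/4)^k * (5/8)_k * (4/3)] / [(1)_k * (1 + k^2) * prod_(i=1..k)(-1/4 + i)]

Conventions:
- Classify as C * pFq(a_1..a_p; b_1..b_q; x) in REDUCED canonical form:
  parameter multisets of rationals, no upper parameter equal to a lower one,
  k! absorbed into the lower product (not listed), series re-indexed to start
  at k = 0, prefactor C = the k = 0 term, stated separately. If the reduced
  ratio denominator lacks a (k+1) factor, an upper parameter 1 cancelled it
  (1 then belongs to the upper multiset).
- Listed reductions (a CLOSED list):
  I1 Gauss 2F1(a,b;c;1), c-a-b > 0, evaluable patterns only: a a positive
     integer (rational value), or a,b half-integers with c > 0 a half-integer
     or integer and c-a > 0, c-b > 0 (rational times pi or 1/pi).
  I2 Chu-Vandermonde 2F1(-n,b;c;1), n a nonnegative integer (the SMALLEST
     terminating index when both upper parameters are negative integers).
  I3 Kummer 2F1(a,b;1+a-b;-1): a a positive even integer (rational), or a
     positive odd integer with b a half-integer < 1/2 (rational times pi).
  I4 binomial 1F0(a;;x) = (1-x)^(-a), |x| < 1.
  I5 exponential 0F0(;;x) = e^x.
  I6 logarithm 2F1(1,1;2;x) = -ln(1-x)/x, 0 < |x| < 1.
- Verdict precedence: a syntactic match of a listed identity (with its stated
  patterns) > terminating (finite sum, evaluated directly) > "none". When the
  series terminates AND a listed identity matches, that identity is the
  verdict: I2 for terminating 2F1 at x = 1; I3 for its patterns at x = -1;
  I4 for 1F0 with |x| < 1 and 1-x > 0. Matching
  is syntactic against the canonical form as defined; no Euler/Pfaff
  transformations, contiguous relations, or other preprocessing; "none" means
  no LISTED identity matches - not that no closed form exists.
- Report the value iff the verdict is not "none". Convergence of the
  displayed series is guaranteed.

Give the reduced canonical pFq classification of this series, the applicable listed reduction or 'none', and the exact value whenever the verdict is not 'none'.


First insight: t_0 = 4/3 here, and k^2 + 1 divides numerator and denominator alike; C = 4/3 after cancelling.
Step ratio: r(k) = (-1/4) * (k+5/8) / [(k+1)] ; factor over Q: parameters, x = (-1/4), and C = 4/3.

At argument -1/4: a 1F0 with upper {5/8}, lower {-}, scaled by C = 4/3. Verdict at x = -1/4: binomial (I4) matches (the 1F0 binomial series: exponent -5/8, x = -1/4). Hence: (4/3) * (5/4)^(-5/8).


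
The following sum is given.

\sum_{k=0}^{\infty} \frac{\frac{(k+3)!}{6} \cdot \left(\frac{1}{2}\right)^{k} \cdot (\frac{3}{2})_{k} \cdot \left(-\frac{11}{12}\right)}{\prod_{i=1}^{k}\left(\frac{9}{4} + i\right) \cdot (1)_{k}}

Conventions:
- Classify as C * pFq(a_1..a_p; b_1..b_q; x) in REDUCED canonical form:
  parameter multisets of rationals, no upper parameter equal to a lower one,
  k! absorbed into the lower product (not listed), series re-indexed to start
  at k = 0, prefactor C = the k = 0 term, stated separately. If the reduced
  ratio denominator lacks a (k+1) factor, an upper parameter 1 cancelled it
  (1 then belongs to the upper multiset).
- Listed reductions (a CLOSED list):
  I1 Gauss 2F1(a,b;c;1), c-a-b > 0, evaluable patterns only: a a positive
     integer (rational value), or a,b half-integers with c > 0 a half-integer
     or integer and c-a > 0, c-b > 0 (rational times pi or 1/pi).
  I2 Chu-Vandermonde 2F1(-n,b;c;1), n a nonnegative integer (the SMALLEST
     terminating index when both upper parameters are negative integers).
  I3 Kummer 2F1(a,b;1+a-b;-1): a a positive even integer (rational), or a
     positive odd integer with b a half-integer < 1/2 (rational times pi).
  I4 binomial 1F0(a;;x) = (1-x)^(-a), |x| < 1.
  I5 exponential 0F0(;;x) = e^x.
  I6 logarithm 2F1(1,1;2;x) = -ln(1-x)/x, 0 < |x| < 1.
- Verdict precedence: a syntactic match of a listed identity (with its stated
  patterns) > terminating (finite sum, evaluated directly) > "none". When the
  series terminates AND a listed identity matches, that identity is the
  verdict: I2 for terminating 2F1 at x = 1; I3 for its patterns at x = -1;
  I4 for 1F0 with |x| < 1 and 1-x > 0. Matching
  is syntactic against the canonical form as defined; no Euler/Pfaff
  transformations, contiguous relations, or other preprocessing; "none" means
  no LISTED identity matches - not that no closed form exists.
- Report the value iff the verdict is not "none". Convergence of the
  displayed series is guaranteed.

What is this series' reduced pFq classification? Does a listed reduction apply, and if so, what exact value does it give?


With C = -\frac{11}{12}: the canonical form is 2F1(\frac{3}{2}, 4; \frac{13}{4}; \frac{1}{2}). Verdict: none - at argument \frac{1}{2} the multisets {\frac{3}{2}, 4} ; {\frac{13}{4}} match no listed identity.

Key step: x = \frac{1}{2} and the factorial ratio (C = -11/12) (k+a-1)!/(a-1)! is a rising factorial (a)_k.
Consecutive-term ratio: r(k) = \frac{1}{2} * (k+\frac{3}{2}) (k+4) / [(k+\frac{13}{4}) (k+1)] - rational in k, leading ratio \frac{1}{2}; with t_0 = -\frac{11}{12}, classification follows.


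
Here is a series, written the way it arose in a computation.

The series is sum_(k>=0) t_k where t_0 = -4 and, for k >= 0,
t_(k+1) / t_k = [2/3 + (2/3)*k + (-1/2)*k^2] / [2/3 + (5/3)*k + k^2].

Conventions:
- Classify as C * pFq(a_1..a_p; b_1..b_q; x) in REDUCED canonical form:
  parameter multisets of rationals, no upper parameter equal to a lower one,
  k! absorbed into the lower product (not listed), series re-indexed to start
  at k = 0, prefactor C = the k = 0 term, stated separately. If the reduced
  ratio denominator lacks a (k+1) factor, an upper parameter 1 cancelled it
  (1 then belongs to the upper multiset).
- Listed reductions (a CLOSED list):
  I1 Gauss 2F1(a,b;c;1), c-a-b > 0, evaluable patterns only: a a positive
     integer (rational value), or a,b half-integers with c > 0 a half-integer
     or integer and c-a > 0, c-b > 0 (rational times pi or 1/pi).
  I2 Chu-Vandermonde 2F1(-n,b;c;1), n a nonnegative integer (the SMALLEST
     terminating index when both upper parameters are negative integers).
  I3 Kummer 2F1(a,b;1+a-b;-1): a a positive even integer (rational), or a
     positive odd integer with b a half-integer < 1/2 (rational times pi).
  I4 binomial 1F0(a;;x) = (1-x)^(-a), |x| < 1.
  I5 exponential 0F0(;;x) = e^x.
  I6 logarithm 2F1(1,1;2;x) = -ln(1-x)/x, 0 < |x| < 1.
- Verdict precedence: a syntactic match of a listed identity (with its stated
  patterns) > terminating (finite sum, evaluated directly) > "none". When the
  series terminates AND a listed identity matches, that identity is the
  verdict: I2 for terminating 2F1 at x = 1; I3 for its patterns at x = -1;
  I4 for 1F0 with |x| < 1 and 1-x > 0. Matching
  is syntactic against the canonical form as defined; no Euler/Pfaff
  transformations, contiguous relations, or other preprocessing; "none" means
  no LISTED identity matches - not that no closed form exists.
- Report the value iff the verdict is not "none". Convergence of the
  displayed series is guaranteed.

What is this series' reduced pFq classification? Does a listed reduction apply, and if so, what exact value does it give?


Canonical form: C = -4 times 1F0 with upper {-2}, lower {-}, x = -1/2. Verdict: this is the I4 binomial reduction (the 1F0 binomial series: exponent 2, x = -1/2). Its exact value is -9.

Key observation: t_0 = -4 here, and roots of the ratio polynomials (C = -4, x = -1/2) are the negated parameters.
Step ratio: r(k) = (-1/2) * (k-2) / [(k+1)] - rational; roots negated = parameters, x = (-1/2), C = -4.


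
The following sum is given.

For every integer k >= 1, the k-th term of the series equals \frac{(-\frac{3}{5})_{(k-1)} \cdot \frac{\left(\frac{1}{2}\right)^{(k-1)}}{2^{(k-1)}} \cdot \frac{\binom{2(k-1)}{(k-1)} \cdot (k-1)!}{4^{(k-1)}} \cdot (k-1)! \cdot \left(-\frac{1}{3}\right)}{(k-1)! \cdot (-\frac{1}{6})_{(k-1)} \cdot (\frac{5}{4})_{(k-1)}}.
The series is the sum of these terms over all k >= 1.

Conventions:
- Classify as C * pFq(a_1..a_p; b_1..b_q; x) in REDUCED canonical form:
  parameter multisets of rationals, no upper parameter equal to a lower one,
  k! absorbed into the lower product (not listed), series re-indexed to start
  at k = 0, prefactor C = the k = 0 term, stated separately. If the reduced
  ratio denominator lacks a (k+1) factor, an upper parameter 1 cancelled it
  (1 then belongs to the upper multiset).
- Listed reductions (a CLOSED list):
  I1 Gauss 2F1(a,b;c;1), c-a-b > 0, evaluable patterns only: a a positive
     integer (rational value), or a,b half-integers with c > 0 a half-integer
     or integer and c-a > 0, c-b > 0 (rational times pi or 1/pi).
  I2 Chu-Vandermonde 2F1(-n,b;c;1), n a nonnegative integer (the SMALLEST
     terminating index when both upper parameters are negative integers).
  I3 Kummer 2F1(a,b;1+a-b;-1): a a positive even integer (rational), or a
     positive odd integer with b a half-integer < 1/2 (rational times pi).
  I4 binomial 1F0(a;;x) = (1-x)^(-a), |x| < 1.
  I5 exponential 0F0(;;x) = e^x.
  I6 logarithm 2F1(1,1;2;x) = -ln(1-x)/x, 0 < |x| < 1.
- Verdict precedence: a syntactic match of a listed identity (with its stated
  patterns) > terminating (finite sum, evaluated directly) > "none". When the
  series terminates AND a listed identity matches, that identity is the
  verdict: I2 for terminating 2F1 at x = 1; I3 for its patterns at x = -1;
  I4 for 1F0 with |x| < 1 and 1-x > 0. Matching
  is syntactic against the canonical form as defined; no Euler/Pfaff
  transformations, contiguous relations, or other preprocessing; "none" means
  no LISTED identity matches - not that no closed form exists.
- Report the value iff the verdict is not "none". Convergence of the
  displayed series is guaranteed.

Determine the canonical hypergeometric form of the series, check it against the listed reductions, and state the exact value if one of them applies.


Key step: t_0 = -\frac{1}{3} here, and the factorial ratio (C = -1/3) (k+a-1)!/(a-1)! is a rising factorial (a)_k.
Step ratio: r(k) = \frac{1}{4} * (k-\frac{3}{5}) (k+\frac{1}{2}) (k+1) / [(k-\frac{1}{6}) (k+\frac{5}{4}) (k+1)] ; factor over Q: parameters, x = \frac{1}{4}, and C = -\frac{1}{3}.

Classification (C = -\frac{1}{3}): 3F2 with upper {-\frac{3}{5}, \frac{1}{2}, 1}, lower {-\frac{1}{6}, \frac{5}{4}}, argument x = \frac{1}{4}. Verdict: no listed reduction: x = \frac{1}{4} and upper {-\frac{3}{5}, \frac{1}{2}, 1} fail every I1-I6 pattern.


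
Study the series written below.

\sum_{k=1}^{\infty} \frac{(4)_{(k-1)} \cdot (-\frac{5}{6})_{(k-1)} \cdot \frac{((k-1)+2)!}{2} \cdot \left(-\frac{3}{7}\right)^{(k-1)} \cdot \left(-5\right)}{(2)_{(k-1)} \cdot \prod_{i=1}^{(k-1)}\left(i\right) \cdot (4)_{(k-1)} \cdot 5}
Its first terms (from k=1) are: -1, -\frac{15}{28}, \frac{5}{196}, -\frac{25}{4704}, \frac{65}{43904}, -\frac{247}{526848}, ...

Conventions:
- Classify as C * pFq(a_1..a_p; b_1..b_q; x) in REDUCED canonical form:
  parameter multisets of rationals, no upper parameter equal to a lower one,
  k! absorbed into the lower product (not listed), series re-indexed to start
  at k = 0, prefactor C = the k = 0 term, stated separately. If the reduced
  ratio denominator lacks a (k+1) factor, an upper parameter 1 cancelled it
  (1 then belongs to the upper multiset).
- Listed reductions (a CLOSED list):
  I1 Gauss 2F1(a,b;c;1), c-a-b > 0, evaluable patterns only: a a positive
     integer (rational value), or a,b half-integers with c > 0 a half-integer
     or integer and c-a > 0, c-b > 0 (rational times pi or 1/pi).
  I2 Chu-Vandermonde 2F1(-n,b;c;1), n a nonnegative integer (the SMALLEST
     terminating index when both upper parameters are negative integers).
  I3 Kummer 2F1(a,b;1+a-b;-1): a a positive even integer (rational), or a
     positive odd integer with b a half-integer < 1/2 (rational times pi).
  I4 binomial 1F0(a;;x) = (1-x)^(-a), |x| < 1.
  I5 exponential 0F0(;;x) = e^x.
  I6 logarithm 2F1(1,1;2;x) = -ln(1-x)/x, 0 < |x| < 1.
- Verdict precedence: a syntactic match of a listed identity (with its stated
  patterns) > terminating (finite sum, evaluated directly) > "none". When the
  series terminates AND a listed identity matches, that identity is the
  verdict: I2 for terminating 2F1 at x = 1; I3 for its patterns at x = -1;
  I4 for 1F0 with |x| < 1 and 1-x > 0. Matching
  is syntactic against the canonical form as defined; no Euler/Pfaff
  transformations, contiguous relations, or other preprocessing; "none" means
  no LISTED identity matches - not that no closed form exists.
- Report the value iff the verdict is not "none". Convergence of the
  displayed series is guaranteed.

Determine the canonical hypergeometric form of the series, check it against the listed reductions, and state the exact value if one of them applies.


Classification (C = -1): 2F1 with upper {-\frac{5}{6}, 3}, lower {2}, argument x = -\frac{3}{7}. Verdict: no listed reduction: x = -\frac{3}{7} and upper {-\frac{5}{6}, 3} fail every I1-I6 pattern.

The tell: from the first term -1: the constant factors (prefactor -1) combine into one prefactor.
Consecutive-term ratio: r(k) = -\frac{3}{7} * (k-\frac{5}{6}) (k+3) / [(k+2) (k+1)] - rational; roots negated = parameters, x = -\frac{3}{7}, C = -1.


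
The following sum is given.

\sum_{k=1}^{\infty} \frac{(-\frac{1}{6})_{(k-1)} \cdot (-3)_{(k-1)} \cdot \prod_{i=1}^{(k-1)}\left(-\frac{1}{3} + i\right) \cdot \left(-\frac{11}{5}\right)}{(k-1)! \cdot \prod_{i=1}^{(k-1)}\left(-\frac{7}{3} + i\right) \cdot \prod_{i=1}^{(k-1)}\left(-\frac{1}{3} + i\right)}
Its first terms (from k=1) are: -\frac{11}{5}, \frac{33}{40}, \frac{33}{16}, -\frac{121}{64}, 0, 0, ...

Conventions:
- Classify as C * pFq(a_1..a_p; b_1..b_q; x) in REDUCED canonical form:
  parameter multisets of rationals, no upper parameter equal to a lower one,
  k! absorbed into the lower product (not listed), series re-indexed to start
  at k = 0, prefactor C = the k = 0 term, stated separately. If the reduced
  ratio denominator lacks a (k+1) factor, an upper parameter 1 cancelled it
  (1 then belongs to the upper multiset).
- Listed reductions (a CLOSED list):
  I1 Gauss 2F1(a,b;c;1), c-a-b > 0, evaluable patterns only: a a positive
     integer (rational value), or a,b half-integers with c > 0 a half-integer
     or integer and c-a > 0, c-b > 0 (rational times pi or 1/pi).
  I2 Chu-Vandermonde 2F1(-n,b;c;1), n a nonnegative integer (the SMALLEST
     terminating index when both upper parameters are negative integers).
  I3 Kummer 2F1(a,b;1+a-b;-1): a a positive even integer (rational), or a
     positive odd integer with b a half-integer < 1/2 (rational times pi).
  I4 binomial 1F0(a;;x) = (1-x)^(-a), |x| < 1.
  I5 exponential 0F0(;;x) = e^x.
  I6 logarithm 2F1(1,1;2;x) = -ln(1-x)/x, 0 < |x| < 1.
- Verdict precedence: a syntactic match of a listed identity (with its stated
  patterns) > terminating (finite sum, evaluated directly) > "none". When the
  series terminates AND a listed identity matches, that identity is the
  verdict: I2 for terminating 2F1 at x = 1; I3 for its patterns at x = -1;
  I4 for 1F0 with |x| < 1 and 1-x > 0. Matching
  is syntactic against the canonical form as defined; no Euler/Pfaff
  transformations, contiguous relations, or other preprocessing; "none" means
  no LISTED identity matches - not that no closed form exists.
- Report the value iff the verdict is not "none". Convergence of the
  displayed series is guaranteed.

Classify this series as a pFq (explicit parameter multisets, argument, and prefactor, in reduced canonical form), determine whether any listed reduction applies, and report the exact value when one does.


Key step: x = 1 and the lower running product (C = -11/5) is a rising factorial.
Ratio: r(k) = 1 * (k-3) (k-\frac{1}{6}) / [(k-\frac{4}{3}) (k+1)] - rational in k, leading ratio 1; with t_0 = -\frac{11}{5}, classification follows.

Canonical form: C = -\frac{11}{5} times 2F1 with upper {-3, -\frac{1}{6}}, lower {-\frac{4}{3}}, x = 1. Verdict (x = 1): the Chu-Vandermonde identity I2 applies (terminating 2F1 at x = 1 with n = 3, b = -1/6, c = -\frac{4}{3}). Exact value: -\frac{77}{64}.


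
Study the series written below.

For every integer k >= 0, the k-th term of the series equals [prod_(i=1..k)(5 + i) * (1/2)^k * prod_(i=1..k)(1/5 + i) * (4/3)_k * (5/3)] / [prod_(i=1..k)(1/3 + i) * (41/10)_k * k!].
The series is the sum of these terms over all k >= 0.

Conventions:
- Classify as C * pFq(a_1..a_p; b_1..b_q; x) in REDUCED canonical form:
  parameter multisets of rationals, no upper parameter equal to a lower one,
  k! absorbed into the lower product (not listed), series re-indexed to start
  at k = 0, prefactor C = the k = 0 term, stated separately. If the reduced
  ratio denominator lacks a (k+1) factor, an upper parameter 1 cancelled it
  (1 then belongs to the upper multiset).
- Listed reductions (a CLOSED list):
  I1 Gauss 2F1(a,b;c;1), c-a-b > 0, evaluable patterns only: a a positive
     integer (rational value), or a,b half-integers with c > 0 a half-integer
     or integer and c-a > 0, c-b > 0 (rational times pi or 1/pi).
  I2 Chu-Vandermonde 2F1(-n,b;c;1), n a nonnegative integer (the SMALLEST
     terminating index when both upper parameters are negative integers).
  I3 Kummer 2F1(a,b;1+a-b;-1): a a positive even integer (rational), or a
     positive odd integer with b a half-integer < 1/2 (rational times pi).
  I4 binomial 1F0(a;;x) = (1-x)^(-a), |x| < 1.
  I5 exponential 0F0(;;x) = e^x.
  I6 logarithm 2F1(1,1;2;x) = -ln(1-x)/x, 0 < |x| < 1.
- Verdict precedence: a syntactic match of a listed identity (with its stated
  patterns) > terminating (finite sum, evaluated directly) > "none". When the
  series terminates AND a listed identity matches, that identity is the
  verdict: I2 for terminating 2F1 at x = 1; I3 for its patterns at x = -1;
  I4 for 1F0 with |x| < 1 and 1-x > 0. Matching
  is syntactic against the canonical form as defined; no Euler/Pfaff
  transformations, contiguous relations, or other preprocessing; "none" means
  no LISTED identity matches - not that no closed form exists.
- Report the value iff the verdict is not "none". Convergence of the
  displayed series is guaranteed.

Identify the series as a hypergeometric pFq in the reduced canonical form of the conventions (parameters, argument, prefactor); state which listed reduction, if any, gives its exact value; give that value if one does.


With C = 5/3: the canonical form is 2F1(6/5, 6; 41/10; 1/2). Verdict: none - this 2F1 at x = 1/2 matches no listed pattern, and upper {6/5, 6} holds no stopper.

First insight: with t_0 = 5/3, the lower running product (prefactor 5/3) is a rising factorial.
Adjacent-term ratio: r(k) = (1/2) * (k+6/5) (k+6) / [(k+41/10) (k+1)] ; factor over Q: parameters, x = (1/2), and C = 5/3.
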